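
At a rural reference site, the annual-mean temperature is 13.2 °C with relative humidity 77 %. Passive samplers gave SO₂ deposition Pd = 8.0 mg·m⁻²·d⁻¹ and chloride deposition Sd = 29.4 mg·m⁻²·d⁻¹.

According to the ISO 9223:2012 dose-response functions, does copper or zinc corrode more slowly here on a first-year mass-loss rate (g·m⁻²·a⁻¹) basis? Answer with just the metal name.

copper: temperature factor f = -0.080·(3.2) = -0.2560
  sulphur-dioxide contribution → 0.6621 μm/a
  chloride contribution → 0.7797 μm/a
  ⇒ r_corr(copper) = 1.442 μm/a
  mass loss = 1.442 μm/a × 8.96 g/cm³ = 12.92 g·m⁻²·a⁻¹
zinc: temperature factor f = -0.071·(3.2) = -0.2272
  sulphur-dioxide contribution → 0.8862 μm/a
  chloride contribution → 0.6836 μm/a
  ⇒ r_corr(zinc) = 1.57 μm/a
  mass loss = 1.57 μm/a × 7.14 g/cm³ = 11.21 g·m⁻²·a⁻¹
Ordering by g·m⁻²·a⁻¹: copper (12.9) > zinc (11.2)

zinc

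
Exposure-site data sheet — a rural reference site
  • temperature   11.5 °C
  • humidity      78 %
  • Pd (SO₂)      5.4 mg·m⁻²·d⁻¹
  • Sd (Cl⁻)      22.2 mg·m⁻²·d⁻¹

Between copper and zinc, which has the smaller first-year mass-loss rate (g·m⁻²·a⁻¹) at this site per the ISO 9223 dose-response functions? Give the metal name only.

copper: f(T) = -0.080·(T−10) [T>10 °C] = -0.1200
  sulphur-dioxide contribution → 0.7265 μm/a
  chloride contribution → 0.6894 μm/a
  ⇒ r_corr(copper) = 1.416 μm/a
  mass loss = 1.416 μm/a × 8.96 g/cm³ = 12.69 g·m⁻²·a⁻¹
zinc: T>10 °C ⇒ hinge -0.071·(11.5−10) = -0.1065
  sulphur-dioxide contribution → 0.8807 μm/a
  chloride contribution → 0.5081 μm/a
  total first-year rate 1.389 μm/a
  mass loss = 1.389 μm/a × 7.14 g/cm³ = 9.916 g·m⁻²·a⁻¹
Ordering by g·m⁻²·a⁻¹: copper (12.7) > zinc (9.92)

zinc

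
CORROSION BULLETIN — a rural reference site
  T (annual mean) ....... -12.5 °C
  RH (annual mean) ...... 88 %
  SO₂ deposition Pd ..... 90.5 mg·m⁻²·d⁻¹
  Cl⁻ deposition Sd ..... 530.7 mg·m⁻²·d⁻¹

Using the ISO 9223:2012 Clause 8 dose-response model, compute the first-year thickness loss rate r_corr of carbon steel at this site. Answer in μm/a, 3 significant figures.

r_corr = 58.9 μm/a

carbon steel: f(T) = +0.150·(T−10) [T≤10 °C] = -3.3750
  sulphur-dioxide contribution → 3.665 μm/a
  chloride contribution → 55.21 μm/a
  total first-year rate 58.88 μm/a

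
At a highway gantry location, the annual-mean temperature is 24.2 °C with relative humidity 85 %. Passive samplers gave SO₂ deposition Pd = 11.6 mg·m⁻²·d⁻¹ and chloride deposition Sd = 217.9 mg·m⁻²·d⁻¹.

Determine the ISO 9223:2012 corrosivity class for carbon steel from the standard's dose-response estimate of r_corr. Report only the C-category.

C5

carbon steel: f(T) = -0.054·(T−10) [T>10 °C] = -0.7668
  SO₂ term: 1.77·11.6^0.52·exp(0.02·85-0.7668) = 16.1
  Cl⁻ term: 0.102·217.9^0.62·exp(0.033·85+0.04·24.2) = 125
  r_corr = 16.1 + 125 = 141.1 μm/a
ISO 9223 Table 2 (carbon steel): 80 < 141 ≤ 200 μm/a ⇒ C5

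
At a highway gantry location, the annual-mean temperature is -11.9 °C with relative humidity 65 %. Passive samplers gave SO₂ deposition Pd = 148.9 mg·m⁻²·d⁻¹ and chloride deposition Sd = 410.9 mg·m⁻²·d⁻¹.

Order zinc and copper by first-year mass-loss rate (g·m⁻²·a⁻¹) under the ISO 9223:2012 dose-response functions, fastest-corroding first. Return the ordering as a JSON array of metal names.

zinc: T≤10 °C ⇒ hinge +0.038·(-11.9−10) = -0.8322
  sulphur-dioxide contribution → 1.009 μm/a
  chloride contribution → 0.3307 μm/a
  total first-year rate 1.339 μm/a
  mass loss = 1.339 μm/a × 7.14 g/cm³ = 9.564 g·m⁻²·a⁻¹
copper: T≤10 °C ⇒ hinge +0.126·(-11.9−10) = -2.7594
  sulphur-dioxide contribution → 0.05706 μm/a
  chloride contribution → 0.3016 μm/a
  ⇒ r_corr(copper) = 0.3587 μm/a
  mass loss = 0.3587 μm/a × 8.96 g/cm³ = 3.214 g·m⁻²·a⁻¹
Ordering by g·m⁻²·a⁻¹: zinc (9.56) > copper (3.21)

["zinc", "copper"]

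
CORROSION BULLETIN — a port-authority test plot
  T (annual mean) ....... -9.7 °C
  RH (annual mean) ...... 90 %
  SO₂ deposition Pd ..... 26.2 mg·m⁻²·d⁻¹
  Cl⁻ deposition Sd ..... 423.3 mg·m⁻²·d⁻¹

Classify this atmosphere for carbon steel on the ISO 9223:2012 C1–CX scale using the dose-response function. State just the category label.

carbon steel: T≤10 °C ⇒ hinge +0.150·(-9.7−10) = -2.9550
  Pd branch = 1.77·Pd^0.52·e^(0.02·RH+f) = 3.047 μm/a
  Sd branch = 0.102·Sd^0.62·e^(0.033·RH+0.04·T) = 57.34 μm/a
  sum: 3.047 + 57.34 → r_corr = 60.39 μm/a
60.4 μm/a falls in (50, 80] for carbon steel → category C4

C4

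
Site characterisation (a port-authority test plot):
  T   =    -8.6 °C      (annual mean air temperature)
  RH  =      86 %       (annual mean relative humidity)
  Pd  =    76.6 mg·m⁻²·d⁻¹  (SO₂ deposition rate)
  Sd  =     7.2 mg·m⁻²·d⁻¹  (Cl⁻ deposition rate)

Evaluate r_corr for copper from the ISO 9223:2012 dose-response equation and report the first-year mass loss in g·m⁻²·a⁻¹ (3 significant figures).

copper: temperature factor f = +0.126·(-18.6) = -2.3436
  SO₂ term: 0.0053·76.6^0.26·exp(0.059·86-2.3436) = 0.2512
  Sd branch = 0.01025·Sd^0.27·e^(0.036·RH+0.049·T) = 0.2534 μm/a
  sum: 0.2512 + 0.2534 → r_corr = 0.5046 μm/a
Convert to mass loss: 0.5046 μm/a × 8.96 g/cm³ = 4.521 g·m⁻²·a⁻¹

r_corr = 4.52 g·m⁻²·a⁻¹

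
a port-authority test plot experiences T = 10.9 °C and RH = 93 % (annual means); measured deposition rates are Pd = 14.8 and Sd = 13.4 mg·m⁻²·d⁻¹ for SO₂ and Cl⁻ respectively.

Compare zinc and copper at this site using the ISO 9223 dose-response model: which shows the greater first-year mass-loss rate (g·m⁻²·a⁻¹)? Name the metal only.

zinc: temperature factor f = -0.071·(0.9) = -0.0639
  sulphur-dioxide contribution → 2.855 μm/a
  chloride contribution → 0.4083 μm/a
  total first-year rate 3.264 μm/a
  mass loss = 3.264 μm/a × 7.14 g/cm³ = 23.3 g·m⁻²·a⁻¹
copper: T>10 °C ⇒ hinge -0.080·(10.9−10) = -0.0720
  sulphur-dioxide contribution → 2.4 μm/a
  chloride contribution → 1.002 μm/a
  total first-year rate 3.403 μm/a
  mass loss = 3.403 μm/a × 8.96 g/cm³ = 30.49 g·m⁻²·a⁻¹
Ordering by g·m⁻²·a⁻¹: copper (30.5) > zinc (23.3)

copper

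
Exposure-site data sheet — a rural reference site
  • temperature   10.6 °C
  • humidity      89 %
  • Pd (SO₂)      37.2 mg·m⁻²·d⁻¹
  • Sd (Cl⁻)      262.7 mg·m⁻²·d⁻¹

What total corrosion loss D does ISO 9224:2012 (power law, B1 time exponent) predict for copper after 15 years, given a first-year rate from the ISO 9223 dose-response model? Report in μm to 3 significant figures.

copper: T>10 °C ⇒ hinge -0.080·(10.6−10) = -0.0480
  sulphur-dioxide contribution → 2.467 μm/a
  chloride contribution → 1.91 μm/a
  ⇒ r_corr(copper) = 4.377 μm/a
ISO 9224: D(t) = r_corr · t^b with b = 0.667 (copper, B1)
  D(15) = 4.377 × 15^0.667 = 4.377 × 6.088 = 26.65 μm

D(15) = 26.6 μm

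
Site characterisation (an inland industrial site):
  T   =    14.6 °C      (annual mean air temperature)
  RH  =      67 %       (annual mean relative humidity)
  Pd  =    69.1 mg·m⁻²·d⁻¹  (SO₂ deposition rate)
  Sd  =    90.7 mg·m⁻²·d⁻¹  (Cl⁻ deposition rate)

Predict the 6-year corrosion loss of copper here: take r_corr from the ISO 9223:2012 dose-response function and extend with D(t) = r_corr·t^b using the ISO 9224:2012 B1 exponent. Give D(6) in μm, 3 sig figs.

D(6) = 4.51 μm

copper: T>10 °C ⇒ hinge -0.080·(14.6−10) = -0.3680
  Pd branch = 0.0053·Pd^0.26·e^(0.059·RH+f) = 0.5748 μm/a
  Sd branch = 0.01025·Sd^0.27·e^(0.036·RH+0.049·T) = 0.7898 μm/a
  r_corr = 0.5748 + 0.7898 = 1.365 μm/a
Long-term exponent b (ISO 9224 Table 2, B1) = 0.667
  D(6) = 1.365 × 6^0.667 = 1.365 × 3.304 = 4.508 μm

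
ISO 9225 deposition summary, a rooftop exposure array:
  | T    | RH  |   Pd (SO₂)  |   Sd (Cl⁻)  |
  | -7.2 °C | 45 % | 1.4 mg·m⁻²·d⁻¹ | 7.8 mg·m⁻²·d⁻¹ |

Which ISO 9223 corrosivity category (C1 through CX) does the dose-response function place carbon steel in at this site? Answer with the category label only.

C2

carbon steel: T≤10 °C ⇒ hinge +0.150·(-7.2−10) = -2.5800
  Pd branch = 1.77·Pd^0.52·e^(0.02·RH+f) = 0.393 μm/a
  Sd branch = 0.102·Sd^0.62·e^(0.033·RH+0.04·T) = 1.207 μm/a
  sum: 0.393 + 1.207 → r_corr = 1.6 μm/a
1.6 μm/a falls in (1.3, 25] for carbon steel → category C2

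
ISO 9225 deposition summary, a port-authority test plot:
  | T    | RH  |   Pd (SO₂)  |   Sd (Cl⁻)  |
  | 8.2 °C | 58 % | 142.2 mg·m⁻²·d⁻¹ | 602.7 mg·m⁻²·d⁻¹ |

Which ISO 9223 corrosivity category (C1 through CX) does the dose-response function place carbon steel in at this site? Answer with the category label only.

C5

carbon steel: f(T) = +0.150·(T−10) [T≤10 °C] = -0.2700
  sulphur-dioxide contribution → 56.75 μm/a
  chloride contribution → 50.81 μm/a
  ⇒ r_corr(carbon steel) = 107.6 μm/a
Category bounds: 80…200 μm/a bracket r_corr ⇒ C5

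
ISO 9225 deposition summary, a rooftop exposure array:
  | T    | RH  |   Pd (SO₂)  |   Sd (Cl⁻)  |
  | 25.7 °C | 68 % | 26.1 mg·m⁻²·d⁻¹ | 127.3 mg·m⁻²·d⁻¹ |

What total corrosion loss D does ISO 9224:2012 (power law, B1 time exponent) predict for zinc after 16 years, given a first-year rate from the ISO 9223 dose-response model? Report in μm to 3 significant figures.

zinc: f(T) = -0.071·(T−10) [T>10 °C] = -1.1147
  SO₂ term: 0.0129·26.1^0.44·exp(0.046·68-1.1147) = 0.4058
  Sd branch = 0.0175·Sd^0.57·e^(0.008·RH+0.085·T) = 4.244 μm/a
  r_corr = 0.4058 + 4.244 = 4.65 μm/a
Power-law: D(16) = r_corr · 16^0.813
  D(16) = 4.65 × 16^0.813 = 4.65 × 9.527 = 44.3 μm

D(16) = 44.3 μm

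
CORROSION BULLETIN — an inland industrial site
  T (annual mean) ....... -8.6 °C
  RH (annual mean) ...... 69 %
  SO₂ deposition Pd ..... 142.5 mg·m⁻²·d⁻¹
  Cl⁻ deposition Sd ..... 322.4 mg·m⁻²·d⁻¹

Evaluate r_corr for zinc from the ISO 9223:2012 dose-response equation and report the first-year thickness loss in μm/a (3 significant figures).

zinc: f(T) = +0.038·(T−10) [T≤10 °C] = -0.7068
  sulphur-dioxide contribution → 1.348 μm/a
  chloride contribution → 0.3936 μm/a
  ⇒ r_corr(zinc) = 1.742 μm/a

r_corr = 1.74 μm/a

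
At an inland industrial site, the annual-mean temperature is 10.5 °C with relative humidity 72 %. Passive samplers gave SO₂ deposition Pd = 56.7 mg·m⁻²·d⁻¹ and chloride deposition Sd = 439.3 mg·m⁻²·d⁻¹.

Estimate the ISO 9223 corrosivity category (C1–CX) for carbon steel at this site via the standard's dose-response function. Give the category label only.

C5

carbon steel: T>10 °C ⇒ hinge -0.054·(10.5−10) = -0.0270
  SO₂ term: 1.77·56.7^0.52·exp(0.02·72-0.0270) = 59.36
  Cl⁻ term: 0.102·439.3^0.62·exp(0.033·72+0.04·10.5) = 72.68
  r_corr = 59.36 + 72.68 = 132 μm/a
132 μm/a falls in (80, 200] for carbon steel → category C5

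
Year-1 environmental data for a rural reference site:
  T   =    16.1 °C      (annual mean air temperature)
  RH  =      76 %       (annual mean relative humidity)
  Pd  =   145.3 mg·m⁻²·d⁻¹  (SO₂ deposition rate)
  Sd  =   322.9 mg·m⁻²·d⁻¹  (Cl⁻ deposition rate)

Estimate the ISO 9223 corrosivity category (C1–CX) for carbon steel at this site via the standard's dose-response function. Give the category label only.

C5

carbon steel: f(T) = -0.054·(T−10) [T>10 °C] = -0.3294
  Pd branch = 1.77·Pd^0.52·e^(0.02·RH+f) = 77.52 μm/a
  Cl⁻ term: 0.102·322.9^0.62·exp(0.033·76+0.04·16.1) = 85.73
  sum: 77.52 + 85.73 → r_corr = 163.2 μm/a
ISO 9223 Table 2 (carbon steel): 80 < 163 ≤ 200 μm/a ⇒ C5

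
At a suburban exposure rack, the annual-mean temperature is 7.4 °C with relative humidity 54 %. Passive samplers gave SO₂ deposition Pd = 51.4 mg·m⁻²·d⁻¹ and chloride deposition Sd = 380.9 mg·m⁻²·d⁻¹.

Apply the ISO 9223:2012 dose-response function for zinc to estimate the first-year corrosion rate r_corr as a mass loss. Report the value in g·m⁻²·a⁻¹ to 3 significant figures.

zinc: T≤10 °C ⇒ hinge +0.038·(7.4−10) = -0.0988
  Pd branch = 0.0129·Pd^0.44·e^(0.046·RH+f) = 0.793 μm/a
  Sd branch = 0.0175·Sd^0.57·e^(0.008·RH+0.085·T) = 1.496 μm/a
  r_corr = 0.793 + 1.496 = 2.289 μm/a
Convert to mass loss: 2.289 μm/a × 7.14 g/cm³ = 16.34 g·m⁻²·a⁻¹

r_corr = 16.3 g·m⁻²·a⁻¹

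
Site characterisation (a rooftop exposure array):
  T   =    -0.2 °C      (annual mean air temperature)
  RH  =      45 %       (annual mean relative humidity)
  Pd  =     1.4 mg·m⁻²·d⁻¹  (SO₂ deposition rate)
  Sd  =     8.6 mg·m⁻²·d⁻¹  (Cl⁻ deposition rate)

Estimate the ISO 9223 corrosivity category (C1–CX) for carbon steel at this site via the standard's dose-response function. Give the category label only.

carbon steel: T≤10 °C ⇒ hinge +0.150·(-0.2−10) = -1.5300
  SO₂ term: 1.77·1.4^0.52·exp(0.02·45-1.5300) = 1.123
  Cl⁻ term: 0.102·8.6^0.62·exp(0.033·45+0.04·-0.2) = 1.696
  sum: 1.123 + 1.696 → r_corr = 2.819 μm/a
2.82 μm/a falls in (1.3, 25] for carbon steel → category C2

C2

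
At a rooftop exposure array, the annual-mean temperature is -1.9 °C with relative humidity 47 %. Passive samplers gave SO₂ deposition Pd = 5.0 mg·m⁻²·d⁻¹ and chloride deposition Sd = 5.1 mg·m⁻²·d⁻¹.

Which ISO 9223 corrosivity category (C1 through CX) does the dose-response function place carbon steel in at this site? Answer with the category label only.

carbon steel: temperature factor f = +0.150·(-11.9) = -1.7850
  SO₂ term: 1.77·5.0^0.52·exp(0.02·47-1.7850) = 1.756
  Cl⁻ term: 0.102·5.1^0.62·exp(0.033·47+0.04·-1.9) = 1.224
  sum: 1.756 + 1.224 → r_corr = 2.98 μm/a
Category bounds: 1.3…25 μm/a bracket r_corr ⇒ C2

C2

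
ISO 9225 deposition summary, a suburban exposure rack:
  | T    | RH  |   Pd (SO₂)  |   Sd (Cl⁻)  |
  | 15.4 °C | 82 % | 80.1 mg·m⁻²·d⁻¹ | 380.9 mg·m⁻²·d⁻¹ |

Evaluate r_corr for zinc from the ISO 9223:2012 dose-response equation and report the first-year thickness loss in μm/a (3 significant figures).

r_corr = 6.32 μm/a

zinc: temperature factor f = -0.071·(5.4) = -0.3834
  Pd branch = 0.0129·Pd^0.44·e^(0.046·RH+f) = 2.629 μm/a
  Sd branch = 0.0175·Sd^0.57·e^(0.008·RH+0.085·T) = 3.694 μm/a
  r_corr = 2.629 + 3.694 = 6.323 μm/a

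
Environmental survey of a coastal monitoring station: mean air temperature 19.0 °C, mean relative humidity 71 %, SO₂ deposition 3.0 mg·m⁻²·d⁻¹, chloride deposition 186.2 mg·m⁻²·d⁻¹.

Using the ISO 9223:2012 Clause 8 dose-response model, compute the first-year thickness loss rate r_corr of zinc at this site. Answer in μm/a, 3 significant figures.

r_corr = 3.34 μm/a

zinc: temperature factor f = -0.071·(9.0) = -0.6390
  SO₂ term: 0.0129·3.0^0.44·exp(0.046·71-0.6390) = 0.2893
  Sd branch = 0.0175·Sd^0.57·e^(0.008·RH+0.085·T) = 3.055 μm/a
  r_corr = 0.2893 + 3.055 = 3.344 μm/a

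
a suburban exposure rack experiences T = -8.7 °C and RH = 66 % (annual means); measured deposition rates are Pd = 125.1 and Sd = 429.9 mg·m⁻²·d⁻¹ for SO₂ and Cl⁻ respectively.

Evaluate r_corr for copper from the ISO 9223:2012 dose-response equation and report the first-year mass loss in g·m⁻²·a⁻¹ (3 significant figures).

r_corr = 4.09 g·m⁻²·a⁻¹

copper: T≤10 °C ⇒ hinge +0.126·(-8.7−10) = -2.3562
  SO₂ term: 0.0053·125.1^0.26·exp(0.059·66-2.3562) = 0.08658
  Sd branch = 0.01025·Sd^0.27·e^(0.036·RH+0.049·T) = 0.3702 μm/a
  sum: 0.08658 + 0.3702 → r_corr = 0.4568 μm/a
Convert to mass loss: 0.4568 μm/a × 8.96 g/cm³ = 4.093 g·m⁻²·a⁻¹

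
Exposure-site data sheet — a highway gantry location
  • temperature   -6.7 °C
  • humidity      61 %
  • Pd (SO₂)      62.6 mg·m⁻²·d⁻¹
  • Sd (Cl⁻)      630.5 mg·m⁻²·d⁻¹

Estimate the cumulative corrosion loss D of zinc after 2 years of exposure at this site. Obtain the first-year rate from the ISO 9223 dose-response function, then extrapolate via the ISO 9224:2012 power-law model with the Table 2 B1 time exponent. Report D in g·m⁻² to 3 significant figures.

D(2) = 16.7 g·m⁻²

zinc: temperature factor f = +0.038·(-16.7) = -0.6346
  SO₂ term: 0.0129·62.6^0.44·exp(0.046·61-0.6346) = 0.6984
  Cl⁻ term: 0.0175·630.5^0.57·exp(0.008·61+0.085·-6.7) = 0.636
  r_corr = 0.6984 + 0.636 = 1.334 μm/a
Power-law: D(2) = r_corr · 2^0.813
  D(2) = 1.334 × 2^0.813 = 1.334 × 1.757 = 2.344 μm
  Mass loss = 2.344 μm × 7.14 g/cm³ = 16.74 g·m⁻²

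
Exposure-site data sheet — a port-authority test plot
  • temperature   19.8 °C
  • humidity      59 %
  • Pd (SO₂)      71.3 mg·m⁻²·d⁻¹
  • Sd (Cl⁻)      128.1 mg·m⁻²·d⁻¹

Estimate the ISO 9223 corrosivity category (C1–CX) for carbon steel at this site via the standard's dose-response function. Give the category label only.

carbon steel: T>10 °C ⇒ hinge -0.054·(19.8−10) = -0.5292
  Pd branch = 1.77·Pd^0.52·e^(0.02·RH+f) = 31.2 μm/a
  Cl⁻ term: 0.102·128.1^0.62·exp(0.033·59+0.04·19.8) = 31.98
  r_corr = 31.2 + 31.98 = 63.18 μm/a
63.2 μm/a falls in (50, 80] for carbon steel → category C4

C4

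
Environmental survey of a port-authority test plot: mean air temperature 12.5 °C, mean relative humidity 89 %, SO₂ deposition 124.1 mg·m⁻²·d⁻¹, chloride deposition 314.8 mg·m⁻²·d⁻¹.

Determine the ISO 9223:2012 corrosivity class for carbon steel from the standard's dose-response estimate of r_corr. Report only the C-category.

CX

carbon steel: T>10 °C ⇒ hinge -0.054·(12.5−10) = -0.1350
  sulphur-dioxide contribution → 112.5 μm/a
  chloride contribution → 112.2 μm/a
  ⇒ r_corr(carbon steel) = 224.7 μm/a
ISO 9223 Table 2 (carbon steel): 200 < 225 ≤ 700 μm/a ⇒ CX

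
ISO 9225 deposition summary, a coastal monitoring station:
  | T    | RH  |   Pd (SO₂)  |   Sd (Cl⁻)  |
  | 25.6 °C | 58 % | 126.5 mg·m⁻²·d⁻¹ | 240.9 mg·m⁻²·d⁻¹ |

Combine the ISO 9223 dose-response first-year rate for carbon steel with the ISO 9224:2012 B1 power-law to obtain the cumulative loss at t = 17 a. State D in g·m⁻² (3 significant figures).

D(17) = 3.03e+03 g·m⁻²

carbon steel: f(T) = -0.054·(T−10) [T>10 °C] = -0.8424
  SO₂ term: 1.77·126.5^0.52·exp(0.02·58-0.8424) = 30.13
  Cl⁻ term: 0.102·240.9^0.62·exp(0.033·58+0.04·25.6) = 57.72
  r_corr = 30.13 + 57.72 = 87.85 μm/a
Power-law: D(17) = r_corr · 17^0.523
  D(17) = 87.85 × 17^0.523 = 87.85 × 4.401 = 386.6 μm
  Mass loss = 386.6 μm × 7.85 g/cm³ = 3035 g·m⁻²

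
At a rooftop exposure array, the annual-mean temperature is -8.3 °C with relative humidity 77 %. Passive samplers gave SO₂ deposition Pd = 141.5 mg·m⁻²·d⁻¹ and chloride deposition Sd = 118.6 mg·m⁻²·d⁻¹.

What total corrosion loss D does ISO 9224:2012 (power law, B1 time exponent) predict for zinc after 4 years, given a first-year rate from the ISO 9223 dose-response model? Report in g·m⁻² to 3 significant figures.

zinc: temperature factor f = +0.038·(-18.3) = -0.6954
  SO₂ term: 0.0129·141.5^0.44·exp(0.046·77-0.6954) = 1.964
  Cl⁻ term: 0.0175·118.6^0.57·exp(0.008·77+0.085·-8.3) = 0.2434
  sum: 1.964 + 0.2434 → r_corr = 2.208 μm/a
ISO 9224: D(t) = r_corr · t^b with b = 0.813 (zinc, B1)
  D(4) = 2.208 × 4^0.813 = 2.208 × 3.087 = 6.814 μm
  Mass loss = 6.814 μm × 7.14 g/cm³ = 48.65 g·m⁻²

D(4) = 48.7 g·m⁻²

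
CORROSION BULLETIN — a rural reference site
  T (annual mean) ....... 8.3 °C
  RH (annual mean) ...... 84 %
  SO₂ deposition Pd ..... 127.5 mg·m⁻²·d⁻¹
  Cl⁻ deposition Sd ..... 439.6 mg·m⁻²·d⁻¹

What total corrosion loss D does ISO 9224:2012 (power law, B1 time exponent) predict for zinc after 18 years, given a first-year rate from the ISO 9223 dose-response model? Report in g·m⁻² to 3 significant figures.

D(18) = 531 g·m⁻²

zinc: f(T) = +0.038·(T−10) [T≤10 °C] = -0.0646
  SO₂ term: 0.0129·127.5^0.44·exp(0.046·84-0.0646) = 4.865
  Cl⁻ term: 0.0175·439.6^0.57·exp(0.008·84+0.085·8.3) = 2.228
  sum: 4.865 + 2.228 → r_corr = 7.092 μm/a
ISO 9224: D(t) = r_corr · t^b with b = 0.813 (zinc, B1)
  D(18) = 7.092 × 18^0.813 = 7.092 × 10.48 = 74.36 μm
  Mass loss = 74.36 μm × 7.14 g/cm³ = 530.9 g·m⁻²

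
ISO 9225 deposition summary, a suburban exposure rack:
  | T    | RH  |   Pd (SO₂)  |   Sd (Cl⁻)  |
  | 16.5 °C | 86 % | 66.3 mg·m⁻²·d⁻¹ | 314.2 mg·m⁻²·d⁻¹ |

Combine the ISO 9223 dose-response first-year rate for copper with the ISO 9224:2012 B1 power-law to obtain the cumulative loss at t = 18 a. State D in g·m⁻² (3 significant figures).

copper: f(T) = -0.080·(T−10) [T>10 °C] = -0.5200
  sulphur-dioxide contribution → 1.498 μm/a
  chloride contribution → 2.403 μm/a
  ⇒ r_corr(copper) = 3.901 μm/a
Power-law: D(18) = r_corr · 18^0.667
  D(18) = 3.901 × 18^0.667 = 3.901 × 6.875 = 26.82 μm
  Mass loss = 26.82 μm × 8.96 g/cm³ = 240.3 g·m⁻²

D(18) = 240 g·m⁻²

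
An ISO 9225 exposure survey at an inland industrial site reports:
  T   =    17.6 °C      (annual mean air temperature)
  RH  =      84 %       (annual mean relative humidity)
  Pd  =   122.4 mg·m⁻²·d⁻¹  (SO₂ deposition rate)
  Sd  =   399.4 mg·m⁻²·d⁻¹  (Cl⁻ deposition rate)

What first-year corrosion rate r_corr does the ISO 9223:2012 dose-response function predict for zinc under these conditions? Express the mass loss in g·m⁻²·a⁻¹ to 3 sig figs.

zinc: temperature factor f = -0.071·(7.6) = -0.5396
  sulphur-dioxide contribution → 2.972 μm/a
  chloride contribution → 4.649 μm/a
  ⇒ r_corr(zinc) = 7.621 μm/a
Convert to mass loss: 7.621 μm/a × 7.14 g/cm³ = 54.41 g·m⁻²·a⁻¹

r_corr = 54.4 g·m⁻²·a⁻¹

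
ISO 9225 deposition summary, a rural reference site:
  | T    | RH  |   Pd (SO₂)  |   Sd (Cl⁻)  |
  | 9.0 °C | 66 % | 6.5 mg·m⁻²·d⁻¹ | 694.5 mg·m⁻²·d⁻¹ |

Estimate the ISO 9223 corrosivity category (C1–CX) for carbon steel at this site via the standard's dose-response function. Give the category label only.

C5

carbon steel: f(T) = +0.150·(T−10) [T≤10 °C] = -0.1500
  sulphur-dioxide contribution → 15.09 μm/a
  chloride contribution → 74.59 μm/a
  total first-year rate 89.68 μm/a
Category bounds: 80…200 μm/a bracket r_corr ⇒ C5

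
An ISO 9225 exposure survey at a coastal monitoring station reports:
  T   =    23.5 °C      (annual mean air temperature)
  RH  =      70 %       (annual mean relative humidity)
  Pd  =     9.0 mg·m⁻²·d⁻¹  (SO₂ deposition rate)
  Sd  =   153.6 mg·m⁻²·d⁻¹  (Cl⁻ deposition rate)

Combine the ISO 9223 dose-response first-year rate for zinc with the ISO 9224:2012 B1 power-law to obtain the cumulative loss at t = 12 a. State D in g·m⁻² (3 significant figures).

D(12) = 232 g·m⁻²

zinc: T>10 °C ⇒ hinge -0.071·(23.5−10) = -0.9585
  sulphur-dioxide contribution → 0.3255 μm/a
  chloride contribution → 3.981 μm/a
  total first-year rate 4.307 μm/a
ISO 9224: D(t) = r_corr · t^b with b = 0.813 (zinc, B1)
  D(12) = 4.307 × 12^0.813 = 4.307 × 7.54 = 32.47 μm
  Mass loss = 32.47 μm × 7.14 g/cm³ = 231.8 g·m⁻²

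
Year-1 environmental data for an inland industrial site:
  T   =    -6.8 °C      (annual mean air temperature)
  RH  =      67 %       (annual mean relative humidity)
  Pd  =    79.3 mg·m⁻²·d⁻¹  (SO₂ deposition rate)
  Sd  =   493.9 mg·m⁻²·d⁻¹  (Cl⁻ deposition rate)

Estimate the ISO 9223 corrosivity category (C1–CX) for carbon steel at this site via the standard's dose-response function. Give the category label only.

C3

carbon steel: f(T) = +0.150·(T−10) [T≤10 °C] = -2.5200
  SO₂ term: 1.77·79.3^0.52·exp(0.02·67-2.5200) = 5.286
  Sd branch = 0.102·Sd^0.62·e^(0.033·RH+0.04·T) = 33.17 μm/a
  sum: 5.286 + 33.17 → r_corr = 38.46 μm/a
Category bounds: 25…50 μm/a bracket r_corr ⇒ C3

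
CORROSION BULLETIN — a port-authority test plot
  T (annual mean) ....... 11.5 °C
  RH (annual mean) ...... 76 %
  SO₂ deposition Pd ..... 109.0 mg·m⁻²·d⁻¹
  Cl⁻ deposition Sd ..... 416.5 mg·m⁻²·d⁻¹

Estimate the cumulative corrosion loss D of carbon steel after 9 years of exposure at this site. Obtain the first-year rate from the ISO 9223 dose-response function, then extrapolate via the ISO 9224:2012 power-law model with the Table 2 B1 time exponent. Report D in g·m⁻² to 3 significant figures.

D(9) = 4.19e+03 g·m⁻²

carbon steel: T>10 °C ⇒ hinge -0.054·(11.5−10) = -0.0810
  Pd branch = 1.77·Pd^0.52·e^(0.02·RH+f) = 85.58 μm/a
  Sd branch = 0.102·Sd^0.62·e^(0.033·RH+0.04·T) = 83.51 μm/a
  r_corr = 85.58 + 83.51 = 169.1 μm/a
ISO 9224: D(t) = r_corr · t^b with b = 0.523 (carbon steel, B1)
  D(9) = 169.1 × 9^0.523 = 169.1 × 3.156 = 533.6 μm
  Mass loss = 533.6 μm × 7.85 g/cm³ = 4189 g·m⁻²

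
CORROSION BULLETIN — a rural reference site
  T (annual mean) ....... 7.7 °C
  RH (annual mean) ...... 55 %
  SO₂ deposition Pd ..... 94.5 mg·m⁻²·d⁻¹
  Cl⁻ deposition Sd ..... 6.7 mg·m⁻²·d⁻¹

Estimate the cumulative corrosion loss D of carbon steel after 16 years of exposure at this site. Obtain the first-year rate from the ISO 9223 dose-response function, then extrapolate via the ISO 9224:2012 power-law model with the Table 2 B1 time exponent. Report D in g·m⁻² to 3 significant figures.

carbon steel: temperature factor f = +0.150·(-2.3) = -0.3450
  Pd branch = 1.77·Pd^0.52·e^(0.02·RH+f) = 40.09 μm/a
  Sd branch = 0.102·Sd^0.62·e^(0.033·RH+0.04·T) = 2.772 μm/a
  sum: 40.09 + 2.772 → r_corr = 42.87 μm/a
Long-term exponent b (ISO 9224 Table 2, B1) = 0.523
  D(16) = 42.87 × 16^0.523 = 42.87 × 4.263 = 182.8 μm
  Mass loss = 182.8 μm × 7.85 g/cm³ = 1435 g·m⁻²

D(16) = 1.43e+03 g·m⁻²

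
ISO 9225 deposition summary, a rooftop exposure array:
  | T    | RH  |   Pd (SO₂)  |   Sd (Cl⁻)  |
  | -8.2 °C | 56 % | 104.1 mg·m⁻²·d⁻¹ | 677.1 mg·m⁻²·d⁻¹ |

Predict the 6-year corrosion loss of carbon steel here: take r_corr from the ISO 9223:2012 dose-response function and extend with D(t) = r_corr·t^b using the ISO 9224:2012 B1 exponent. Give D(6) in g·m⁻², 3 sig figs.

carbon steel: f(T) = +0.150·(T−10) [T≤10 °C] = -2.7300
  Pd branch = 1.77·Pd^0.52·e^(0.02·RH+f) = 3.961 μm/a
  Sd branch = 0.102·Sd^0.62·e^(0.033·RH+0.04·T) = 26.53 μm/a
  sum: 3.961 + 26.53 → r_corr = 30.49 μm/a
Power-law: D(6) = r_corr · 6^0.523
  D(6) = 30.49 × 6^0.523 = 30.49 × 2.553 = 77.83 μm
  Mass loss = 77.83 μm × 7.85 g/cm³ = 611 g·m⁻²

D(6) = 611 g·m⁻²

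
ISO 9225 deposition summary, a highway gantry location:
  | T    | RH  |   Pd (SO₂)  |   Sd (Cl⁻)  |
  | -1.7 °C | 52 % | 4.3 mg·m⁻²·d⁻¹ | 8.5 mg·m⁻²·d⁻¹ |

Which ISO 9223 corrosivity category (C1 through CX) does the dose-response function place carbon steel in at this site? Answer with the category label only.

carbon steel: f(T) = +0.150·(T−10) [T≤10 °C] = -1.7550
  sulphur-dioxide contribution → 1.849 μm/a
  chloride contribution → 1.998 μm/a
  ⇒ r_corr(carbon steel) = 3.846 μm/a
ISO 9223 Table 2 (carbon steel): 1.3 < 3.85 ≤ 25 μm/a ⇒ C2

C2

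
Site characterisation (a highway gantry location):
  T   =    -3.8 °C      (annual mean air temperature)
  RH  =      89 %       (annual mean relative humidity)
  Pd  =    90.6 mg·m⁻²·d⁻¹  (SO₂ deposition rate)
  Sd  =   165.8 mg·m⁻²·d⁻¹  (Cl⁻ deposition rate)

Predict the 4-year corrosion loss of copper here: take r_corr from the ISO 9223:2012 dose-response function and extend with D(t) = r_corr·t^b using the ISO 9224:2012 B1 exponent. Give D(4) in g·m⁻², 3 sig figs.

D(4) = 31.8 g·m⁻²

copper: temperature factor f = +0.126·(-13.8) = -1.7388
  sulphur-dioxide contribution → 0.5734 μm/a
  chloride contribution → 0.833 μm/a
  total first-year rate 1.406 μm/a
Long-term exponent b (ISO 9224 Table 2, B1) = 0.667
  D(4) = 1.406 × 4^0.667 = 1.406 × 2.521 = 3.545 μm
  Mass loss = 3.545 μm × 8.96 g/cm³ = 31.77 g·m⁻²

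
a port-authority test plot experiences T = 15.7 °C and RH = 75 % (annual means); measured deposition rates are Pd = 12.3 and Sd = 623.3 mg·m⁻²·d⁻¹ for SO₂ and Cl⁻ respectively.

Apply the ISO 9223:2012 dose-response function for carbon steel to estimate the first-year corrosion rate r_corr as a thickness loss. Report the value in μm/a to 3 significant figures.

r_corr = 144 μm/a

carbon steel: f(T) = -0.054·(T−10) [T>10 °C] = -0.3078
  SO₂ term: 1.77·12.3^0.52·exp(0.02·75-0.3078) = 21.5
  Sd branch = 0.102·Sd^0.62·e^(0.033·RH+0.04·T) = 122.7 μm/a
  sum: 21.5 + 122.7 → r_corr = 144.2 μm/a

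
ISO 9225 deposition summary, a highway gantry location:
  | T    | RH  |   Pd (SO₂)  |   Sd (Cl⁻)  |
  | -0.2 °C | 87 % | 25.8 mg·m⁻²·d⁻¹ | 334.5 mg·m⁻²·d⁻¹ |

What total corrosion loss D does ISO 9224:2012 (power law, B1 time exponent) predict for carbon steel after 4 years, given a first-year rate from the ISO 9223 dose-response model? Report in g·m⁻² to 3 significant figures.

carbon steel: f(T) = +0.150·(T−10) [T≤10 °C] = -1.5300
  SO₂ term: 1.77·25.8^0.52·exp(0.02·87-1.5300) = 11.84
  Sd branch = 0.102·Sd^0.62·e^(0.033·RH+0.04·T) = 65.63 μm/a
  sum: 11.84 + 65.63 → r_corr = 77.47 μm/a
Long-term exponent b (ISO 9224 Table 2, B1) = 0.523
  D(4) = 77.47 × 4^0.523 = 77.47 × 2.065 = 160 μm
  Mass loss = 160 μm × 7.85 g/cm³ = 1256 g·m⁻²

D(4) = 1.26e+03 g·m⁻²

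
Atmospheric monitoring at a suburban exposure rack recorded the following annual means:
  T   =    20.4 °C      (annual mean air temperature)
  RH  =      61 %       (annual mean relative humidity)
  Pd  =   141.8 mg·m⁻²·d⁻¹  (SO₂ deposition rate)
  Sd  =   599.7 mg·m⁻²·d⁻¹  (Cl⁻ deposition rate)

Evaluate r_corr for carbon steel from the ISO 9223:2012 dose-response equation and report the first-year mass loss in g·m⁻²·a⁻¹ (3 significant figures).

r_corr = 1.07e+03 g·m⁻²·a⁻¹

carbon steel: temperature factor f = -0.054·(10.4) = -0.5616
  Pd branch = 1.77·Pd^0.52·e^(0.02·RH+f) = 44.96 μm/a
  Cl⁻ term: 0.102·599.7^0.62·exp(0.033·61+0.04·20.4) = 91.1
  sum: 44.96 + 91.1 → r_corr = 136.1 μm/a
Convert to mass loss: 136.1 μm/a × 7.85 g/cm³ = 1068 g·m⁻²·a⁻¹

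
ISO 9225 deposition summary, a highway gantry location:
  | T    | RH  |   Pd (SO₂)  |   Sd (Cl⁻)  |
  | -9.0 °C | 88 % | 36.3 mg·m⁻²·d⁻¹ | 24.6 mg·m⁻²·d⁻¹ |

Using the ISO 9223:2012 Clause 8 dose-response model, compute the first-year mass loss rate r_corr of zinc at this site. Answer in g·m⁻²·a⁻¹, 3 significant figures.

r_corr = 13.2 g·m⁻²·a⁻¹

zinc: f(T) = +0.038·(T−10) [T≤10 °C] = -0.7220
  SO₂ term: 0.0129·36.3^0.44·exp(0.046·88-0.7220) = 1.743
  Sd branch = 0.0175·Sd^0.57·e^(0.008·RH+0.085·T) = 0.1022 μm/a
  sum: 1.743 + 0.1022 → r_corr = 1.846 μm/a
Convert to mass loss: 1.846 μm/a × 7.14 g/cm³ = 13.18 g·m⁻²·a⁻¹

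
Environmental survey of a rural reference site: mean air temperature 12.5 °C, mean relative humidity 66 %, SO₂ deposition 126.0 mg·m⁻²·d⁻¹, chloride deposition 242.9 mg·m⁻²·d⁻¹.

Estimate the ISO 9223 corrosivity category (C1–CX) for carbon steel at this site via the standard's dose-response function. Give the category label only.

carbon steel: temperature factor f = -0.054·(2.5) = -0.1350
  sulphur-dioxide contribution → 71.58 μm/a
  chloride contribution → 44.73 μm/a
  ⇒ r_corr(carbon steel) = 116.3 μm/a
ISO 9223 Table 2 (carbon steel): 80 < 116 ≤ 200 μm/a ⇒ C5

C5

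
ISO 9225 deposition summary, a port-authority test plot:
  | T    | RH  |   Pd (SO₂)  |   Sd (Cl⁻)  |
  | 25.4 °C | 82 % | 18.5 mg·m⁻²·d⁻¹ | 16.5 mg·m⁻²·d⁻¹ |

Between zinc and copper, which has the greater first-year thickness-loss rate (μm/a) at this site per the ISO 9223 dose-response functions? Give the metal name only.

zinc

zinc: f(T) = -0.071·(T−10) [T>10 °C] = -1.0934
  Pd branch = 0.0129·Pd^0.44·e^(0.046·RH+f) = 0.6783 μm/a
  Cl⁻ term: 0.0175·16.5^0.57·exp(0.008·82+0.085·25.4) = 1.444
  r_corr = 0.6783 + 1.444 = 2.122 μm/a
copper: temperature factor f = -0.080·(15.4) = -1.2320
  SO₂ term: 0.0053·18.5^0.26·exp(0.059·82-1.2320) = 0.4167
  Cl⁻ term: 0.01025·16.5^0.27·exp(0.036·82+0.049·25.4) = 1.452
  sum: 0.4167 + 1.452 → r_corr = 1.869 μm/a
Ordering by μm/a: zinc (2.12) > copper (1.87)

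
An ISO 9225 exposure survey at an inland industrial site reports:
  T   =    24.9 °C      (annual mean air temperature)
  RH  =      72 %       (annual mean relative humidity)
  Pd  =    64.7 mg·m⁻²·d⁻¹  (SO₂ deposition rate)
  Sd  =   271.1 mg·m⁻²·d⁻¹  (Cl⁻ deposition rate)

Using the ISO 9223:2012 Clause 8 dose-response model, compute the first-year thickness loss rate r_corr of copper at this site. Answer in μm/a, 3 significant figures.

copper: temperature factor f = -0.080·(14.9) = -1.1920
  sulphur-dioxide contribution → 0.3329 μm/a
  chloride contribution → 2.105 μm/a
  total first-year rate 2.438 μm/a

r_corr = 2.44 μm/a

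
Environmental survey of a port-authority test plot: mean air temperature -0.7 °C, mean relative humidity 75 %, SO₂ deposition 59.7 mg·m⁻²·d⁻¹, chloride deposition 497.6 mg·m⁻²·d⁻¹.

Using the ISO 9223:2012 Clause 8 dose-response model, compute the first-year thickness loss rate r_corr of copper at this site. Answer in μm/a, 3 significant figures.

copper: temperature factor f = +0.126·(-10.7) = -1.3482
  sulphur-dioxide contribution → 0.3329 μm/a
  chloride contribution → 0.7881 μm/a
  total first-year rate 1.121 μm/a

r_corr = 1.12 μm/a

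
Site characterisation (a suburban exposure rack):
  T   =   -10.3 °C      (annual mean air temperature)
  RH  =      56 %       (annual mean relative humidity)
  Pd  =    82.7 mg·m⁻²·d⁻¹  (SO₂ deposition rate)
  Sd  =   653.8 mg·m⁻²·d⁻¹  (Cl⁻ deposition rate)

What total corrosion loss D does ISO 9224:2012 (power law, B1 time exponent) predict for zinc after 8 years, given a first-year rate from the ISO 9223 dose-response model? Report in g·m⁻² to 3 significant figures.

zinc: T≤10 °C ⇒ hinge +0.038·(-10.3−10) = -0.7714
  SO₂ term: 0.0129·82.7^0.44·exp(0.046·56-0.7714) = 0.547
  Cl⁻ term: 0.0175·653.8^0.57·exp(0.008·56+0.085·-10.3) = 0.4594
  r_corr = 0.547 + 0.4594 = 1.006 μm/a
Power-law: D(8) = r_corr · 8^0.813
  D(8) = 1.006 × 8^0.813 = 1.006 × 5.423 = 5.458 μm
  Mass loss = 5.458 μm × 7.14 g/cm³ = 38.97 g·m⁻²

D(8) = 39.0 g·m⁻²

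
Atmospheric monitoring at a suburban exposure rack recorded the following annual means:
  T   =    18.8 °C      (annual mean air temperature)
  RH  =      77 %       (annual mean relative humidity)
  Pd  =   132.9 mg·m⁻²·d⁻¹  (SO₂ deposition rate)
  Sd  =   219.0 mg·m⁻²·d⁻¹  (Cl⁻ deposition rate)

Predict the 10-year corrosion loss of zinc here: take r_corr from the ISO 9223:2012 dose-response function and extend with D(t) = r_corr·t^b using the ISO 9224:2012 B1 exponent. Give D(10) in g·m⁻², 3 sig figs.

zinc: f(T) = -0.071·(T−10) [T>10 °C] = -0.6248
  sulphur-dioxide contribution → 2.051 μm/a
  chloride contribution → 3.456 μm/a
  total first-year rate 5.507 μm/a
Power-law: D(10) = r_corr · 10^0.813
  D(10) = 5.507 × 10^0.813 = 5.507 × 6.501 = 35.8 μm
  Mass loss = 35.8 μm × 7.14 g/cm³ = 255.6 g·m⁻²

D(10) = 256 g·m⁻²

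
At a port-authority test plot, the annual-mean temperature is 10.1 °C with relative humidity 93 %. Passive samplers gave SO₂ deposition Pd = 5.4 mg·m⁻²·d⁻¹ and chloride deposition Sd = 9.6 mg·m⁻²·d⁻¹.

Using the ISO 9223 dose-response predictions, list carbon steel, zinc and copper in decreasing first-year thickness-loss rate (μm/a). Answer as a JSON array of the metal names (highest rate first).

["carbon steel", "copper", "zinc"]

carbon steel: T>10 °C ⇒ hinge -0.054·(10.1−10) = -0.0054
  sulphur-dioxide contribution → 27.18 μm/a
  chloride contribution → 13.36 μm/a
  ⇒ r_corr(carbon steel) = 40.54 μm/a
zinc: f(T) = -0.071·(T−10) [T>10 °C] = -0.0071
  sulphur-dioxide contribution → 1.939 μm/a
  chloride contribution → 0.3154 μm/a
  ⇒ r_corr(zinc) = 2.255 μm/a
copper: T>10 °C ⇒ hinge -0.080·(10.1−10) = -0.0080
  sulphur-dioxide contribution → 1.969 μm/a
  chloride contribution → 0.8808 μm/a
  ⇒ r_corr(copper) = 2.85 μm/a
Ordering by μm/a: carbon steel (40.5) > copper (2.85) > zinc (2.25)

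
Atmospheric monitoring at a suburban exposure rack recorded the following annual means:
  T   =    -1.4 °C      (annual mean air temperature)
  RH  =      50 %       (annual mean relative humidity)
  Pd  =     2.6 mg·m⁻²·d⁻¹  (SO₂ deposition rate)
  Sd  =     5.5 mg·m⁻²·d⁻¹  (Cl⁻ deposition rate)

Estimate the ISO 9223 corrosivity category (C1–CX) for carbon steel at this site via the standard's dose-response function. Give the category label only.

carbon steel: f(T) = +0.150·(T−10) [T≤10 °C] = -1.7100
  SO₂ term: 1.77·2.6^0.52·exp(0.02·50-1.7100) = 1.43
  Cl⁻ term: 0.102·5.5^0.62·exp(0.033·50+0.04·-1.4) = 1.445
  sum: 1.43 + 1.445 → r_corr = 2.875 μm/a
ISO 9223 Table 2 (carbon steel): 1.3 < 2.88 ≤ 25 μm/a ⇒ C2

C2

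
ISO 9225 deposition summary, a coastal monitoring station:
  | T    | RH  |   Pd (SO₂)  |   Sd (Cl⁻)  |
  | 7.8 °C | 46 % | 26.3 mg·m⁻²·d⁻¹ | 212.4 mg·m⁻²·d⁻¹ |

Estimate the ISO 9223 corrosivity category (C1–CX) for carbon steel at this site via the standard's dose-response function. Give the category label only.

carbon steel: T≤10 °C ⇒ hinge +0.150·(7.8−10) = -0.3300
  SO₂ term: 1.77·26.3^0.52·exp(0.02·46-0.3300) = 17.48
  Sd branch = 0.102·Sd^0.62·e^(0.033·RH+0.04·T) = 17.63 μm/a
  sum: 17.48 + 17.63 → r_corr = 35.11 μm/a
ISO 9223 Table 2 (carbon steel): 25 < 35.1 ≤ 50 μm/a ⇒ C3

C3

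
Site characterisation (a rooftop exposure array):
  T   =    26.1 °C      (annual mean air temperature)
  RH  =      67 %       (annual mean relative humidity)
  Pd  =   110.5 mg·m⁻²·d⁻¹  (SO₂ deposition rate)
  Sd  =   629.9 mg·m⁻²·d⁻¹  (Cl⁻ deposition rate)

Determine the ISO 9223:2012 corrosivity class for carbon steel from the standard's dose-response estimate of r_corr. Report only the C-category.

carbon steel: f(T) = -0.054·(T−10) [T>10 °C] = -0.8694
  sulphur-dioxide contribution → 32.73 μm/a
  chloride contribution → 143.8 μm/a
  total first-year rate 176.5 μm/a
ISO 9223 Table 2 (carbon steel): 80 < 177 ≤ 200 μm/a ⇒ C5

C5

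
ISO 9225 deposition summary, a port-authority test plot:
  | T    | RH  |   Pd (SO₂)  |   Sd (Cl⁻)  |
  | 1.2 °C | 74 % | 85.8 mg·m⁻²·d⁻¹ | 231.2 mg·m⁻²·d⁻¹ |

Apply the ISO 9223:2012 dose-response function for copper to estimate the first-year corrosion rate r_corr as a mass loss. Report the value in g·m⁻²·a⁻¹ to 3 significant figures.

copper: f(T) = +0.126·(T−10) [T≤10 °C] = -1.1088
  sulphur-dioxide contribution → 0.4381 μm/a
  chloride contribution → 0.6784 μm/a
  total first-year rate 1.117 μm/a
Convert to mass loss: 1.117 μm/a × 8.96 g/cm³ = 10 g·m⁻²·a⁻¹

r_corr = 10.0 g·m⁻²·a⁻¹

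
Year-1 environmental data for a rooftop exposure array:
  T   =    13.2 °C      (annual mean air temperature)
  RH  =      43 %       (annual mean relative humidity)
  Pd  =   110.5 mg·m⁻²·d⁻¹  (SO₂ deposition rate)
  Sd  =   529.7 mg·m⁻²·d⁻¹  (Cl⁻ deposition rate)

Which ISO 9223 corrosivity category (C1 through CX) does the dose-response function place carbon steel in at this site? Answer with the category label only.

C4

carbon steel: T>10 °C ⇒ hinge -0.054·(13.2−10) = -0.1728
  sulphur-dioxide contribution → 40.64 μm/a
  chloride contribution → 34.92 μm/a
  total first-year rate 75.56 μm/a
ISO 9223 Table 2 (carbon steel): 50 < 75.6 ≤ 80 μm/a ⇒ C4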